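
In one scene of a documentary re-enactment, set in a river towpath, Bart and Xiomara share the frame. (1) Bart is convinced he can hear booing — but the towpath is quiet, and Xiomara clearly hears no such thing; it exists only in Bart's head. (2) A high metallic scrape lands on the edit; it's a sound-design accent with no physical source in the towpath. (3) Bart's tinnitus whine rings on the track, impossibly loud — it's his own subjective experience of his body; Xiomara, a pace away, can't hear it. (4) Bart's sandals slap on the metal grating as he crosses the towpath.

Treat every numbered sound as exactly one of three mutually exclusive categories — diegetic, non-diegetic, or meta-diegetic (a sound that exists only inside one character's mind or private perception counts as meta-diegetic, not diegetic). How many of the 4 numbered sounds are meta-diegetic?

2

(1) is meta-diegetic: subjective to Bart: the towpath is silent and Xiomara hears nothing.
Sound (2): nothing in the scene produces it; it's an accent added for the audience, so non-diegetic.
(3) is meta-diegetic: a subjective body sound — Bart's private perception, inaudible to Xiomara.
(4) is diegetic: it's the physical sound of Bart moving in the space.
Meta-diegetic: (1), (3) — that's 2.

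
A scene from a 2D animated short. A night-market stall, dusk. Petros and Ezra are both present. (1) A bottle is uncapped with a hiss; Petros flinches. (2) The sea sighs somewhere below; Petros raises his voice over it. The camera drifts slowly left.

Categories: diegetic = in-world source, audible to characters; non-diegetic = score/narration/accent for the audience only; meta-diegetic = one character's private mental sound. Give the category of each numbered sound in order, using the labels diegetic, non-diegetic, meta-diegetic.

diegetic, diegetic

(1) is diegetic: the sound comes from a bottle physically present in the location.
Sound (2): ambient/room sound belonging to the story's physical space, so diegetic.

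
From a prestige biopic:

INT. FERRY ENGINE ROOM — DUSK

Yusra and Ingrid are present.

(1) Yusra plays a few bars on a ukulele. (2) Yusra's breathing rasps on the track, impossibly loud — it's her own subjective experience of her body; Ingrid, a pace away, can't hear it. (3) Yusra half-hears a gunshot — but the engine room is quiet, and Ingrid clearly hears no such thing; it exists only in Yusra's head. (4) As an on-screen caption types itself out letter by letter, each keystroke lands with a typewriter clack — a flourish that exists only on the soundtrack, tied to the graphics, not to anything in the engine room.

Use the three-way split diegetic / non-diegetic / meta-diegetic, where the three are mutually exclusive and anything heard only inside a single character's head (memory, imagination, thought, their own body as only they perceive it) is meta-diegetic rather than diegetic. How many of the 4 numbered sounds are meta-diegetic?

Sound (1): the instrument and the performer are both in the scene, so diegetic.
(2) is meta-diegetic: point-of-audition from inside Yusra's body; not a sound in the room.
Sound (3): subjective to Yusra: the engine room is silent and Ingrid hears nothing, so meta-diegetic.
(4) is non-diegetic: it accompanies on-screen graphics, not anything inside the story world.
Meta-diegetic: (2), (3) — that's 2.

2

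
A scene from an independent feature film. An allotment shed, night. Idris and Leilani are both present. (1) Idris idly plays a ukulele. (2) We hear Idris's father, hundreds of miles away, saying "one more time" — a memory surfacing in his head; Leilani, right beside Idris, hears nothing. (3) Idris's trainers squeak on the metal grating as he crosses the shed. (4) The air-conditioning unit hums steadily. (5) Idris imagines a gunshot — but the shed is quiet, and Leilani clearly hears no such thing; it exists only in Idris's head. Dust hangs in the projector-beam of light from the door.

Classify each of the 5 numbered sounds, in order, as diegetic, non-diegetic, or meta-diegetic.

Sound (1): the instrument and the performer are both in the scene, so diegetic.
Sound (2): it's Idris's recollection rendered as sound; the other character can't hear it, so meta-diegetic.
(3) is diegetic: it's the physical sound of Idris moving in the space.
(4) the air-conditioning unit is part of the location's real environment → diegetic.
(5) is meta-diegetic: the sound is imagined by Idris; nothing in the story world is producing it and Leilani can't hear it.

diegetic, meta-diegetic, diegetic, diegetic, meta-diegetic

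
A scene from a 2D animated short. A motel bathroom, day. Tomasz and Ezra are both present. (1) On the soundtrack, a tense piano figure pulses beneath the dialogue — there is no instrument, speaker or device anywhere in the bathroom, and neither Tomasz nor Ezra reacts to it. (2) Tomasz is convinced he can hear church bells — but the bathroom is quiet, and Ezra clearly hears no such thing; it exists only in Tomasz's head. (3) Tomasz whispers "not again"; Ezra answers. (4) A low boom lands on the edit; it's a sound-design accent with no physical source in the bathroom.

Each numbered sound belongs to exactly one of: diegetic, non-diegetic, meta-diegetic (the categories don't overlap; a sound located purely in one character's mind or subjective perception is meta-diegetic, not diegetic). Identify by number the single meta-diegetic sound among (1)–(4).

(1) nothing in the bathroom produces it and the characters don't hear it — pure soundtrack → non-diegetic.
(2) is meta-diegetic: Tomasz alone 'hears' it — an imagined sound, not present in the space.
(3) is diegetic: Tomasz is a character speaking aloud in the scene.
(4) it's a sound-design accent with no in-world source; no one in the scene can hear it → non-diegetic.
Only (2) is meta-diegetic.

2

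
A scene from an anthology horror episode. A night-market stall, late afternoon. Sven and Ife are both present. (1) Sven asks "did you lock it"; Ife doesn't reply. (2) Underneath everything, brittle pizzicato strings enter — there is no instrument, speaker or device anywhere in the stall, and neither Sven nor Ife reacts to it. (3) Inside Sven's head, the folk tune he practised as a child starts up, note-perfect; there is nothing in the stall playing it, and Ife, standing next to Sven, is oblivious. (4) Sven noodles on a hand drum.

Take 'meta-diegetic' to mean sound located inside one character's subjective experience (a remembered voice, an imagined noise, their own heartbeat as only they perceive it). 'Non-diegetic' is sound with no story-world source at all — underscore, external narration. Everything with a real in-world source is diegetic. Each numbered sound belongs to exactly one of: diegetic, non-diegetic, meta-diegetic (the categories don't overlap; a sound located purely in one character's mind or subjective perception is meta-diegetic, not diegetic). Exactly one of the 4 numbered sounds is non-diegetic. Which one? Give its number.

Sound (1): on-screen dialogue — Sven speaks and Ife is there to hear, so diegetic.
(2) is non-diegetic: nothing in the stall produces it and the characters don't hear it — pure soundtrack.
(3) it lives in Sven's subjectivity, not in the stall → meta-diegetic.
(4) the instrument and the performer are both in the scene → diegetic.
Only (2) is non-diegetic.

2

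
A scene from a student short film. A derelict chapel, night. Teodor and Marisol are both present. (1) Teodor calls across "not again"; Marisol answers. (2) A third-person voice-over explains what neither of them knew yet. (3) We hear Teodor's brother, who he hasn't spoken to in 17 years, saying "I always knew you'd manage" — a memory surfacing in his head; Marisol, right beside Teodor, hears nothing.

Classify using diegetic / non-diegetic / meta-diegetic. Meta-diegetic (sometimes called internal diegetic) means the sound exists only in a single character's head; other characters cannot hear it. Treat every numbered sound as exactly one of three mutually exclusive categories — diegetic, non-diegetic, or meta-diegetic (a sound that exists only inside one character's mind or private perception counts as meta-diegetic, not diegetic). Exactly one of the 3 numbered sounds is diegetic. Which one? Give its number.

Sound (1): Teodor is a character speaking aloud in the scene, so diegetic.
(2) is non-diegetic: the narrator exists outside the story world, addressing only the audience.
(3) is meta-diegetic: the voice is a memory playing only inside Teodor's mind; Marisol can't hear it.
Only (1) is diegetic.

1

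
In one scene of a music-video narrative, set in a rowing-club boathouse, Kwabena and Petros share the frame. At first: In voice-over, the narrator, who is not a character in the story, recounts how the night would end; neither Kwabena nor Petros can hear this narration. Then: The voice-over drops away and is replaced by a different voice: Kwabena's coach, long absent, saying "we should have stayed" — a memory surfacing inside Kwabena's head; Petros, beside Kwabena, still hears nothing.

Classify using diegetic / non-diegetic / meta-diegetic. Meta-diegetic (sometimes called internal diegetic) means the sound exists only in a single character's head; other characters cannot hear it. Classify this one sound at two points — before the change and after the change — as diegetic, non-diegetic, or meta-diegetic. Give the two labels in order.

non-diegetic, meta-diegetic

Before the change: the external narrator addresses only the audience — outside the story world → non-diegetic.
After the change: the replacement voice is a memory inside Kwabena's mind specifically → meta-diegetic.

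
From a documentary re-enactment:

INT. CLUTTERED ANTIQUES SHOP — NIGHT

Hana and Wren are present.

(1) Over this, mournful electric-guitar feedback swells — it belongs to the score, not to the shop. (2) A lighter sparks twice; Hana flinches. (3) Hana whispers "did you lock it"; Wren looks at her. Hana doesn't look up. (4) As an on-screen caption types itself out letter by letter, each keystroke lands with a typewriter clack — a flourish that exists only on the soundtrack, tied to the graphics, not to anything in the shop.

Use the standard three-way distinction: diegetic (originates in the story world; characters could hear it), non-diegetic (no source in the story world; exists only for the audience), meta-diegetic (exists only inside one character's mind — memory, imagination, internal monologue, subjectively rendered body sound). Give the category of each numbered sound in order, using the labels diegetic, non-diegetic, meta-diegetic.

(1) is non-diegetic: it has no source in the story world and no character can hear it — it's underscore.
(2) the sound comes from a lighter physically present in the location → diegetic.
(3) Hana is a character speaking aloud in the scene → diegetic.
Sound (4): sound married to a title/caption — outside the diegesis by definition, so non-diegetic.

non-diegetic, diegetic, diegetic, non-diegetic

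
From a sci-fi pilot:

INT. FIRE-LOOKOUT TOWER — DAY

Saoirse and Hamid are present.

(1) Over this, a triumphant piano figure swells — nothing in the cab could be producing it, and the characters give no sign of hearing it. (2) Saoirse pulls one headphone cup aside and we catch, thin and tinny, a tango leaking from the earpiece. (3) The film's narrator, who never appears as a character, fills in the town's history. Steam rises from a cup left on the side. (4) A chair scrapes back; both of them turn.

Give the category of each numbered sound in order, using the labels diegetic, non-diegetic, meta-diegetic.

non-diegetic, diegetic, non-diegetic, diegetic

(1) score with no on-screen or off-screen source; it exists for the audience alone → non-diegetic.
(2) is diegetic: the earpiece is a real device on Saoirse's head — source music.
(3) is non-diegetic: external voice-over — not a character, not heard by anyone in the scene.
(4) a chair is a real object/event in the scene's world → diegetic.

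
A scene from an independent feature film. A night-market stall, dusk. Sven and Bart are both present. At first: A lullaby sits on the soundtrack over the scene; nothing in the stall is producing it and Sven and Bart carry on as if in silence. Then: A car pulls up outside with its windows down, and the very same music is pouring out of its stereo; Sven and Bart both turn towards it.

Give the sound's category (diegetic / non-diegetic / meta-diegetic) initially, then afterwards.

Initially: no in-world source exists and no character can hear it — underscore → non-diegetic.
Afterwards: the car stereo is now a real source in the story world and the characters hear it → diegetic.

non-diegetic, diegetic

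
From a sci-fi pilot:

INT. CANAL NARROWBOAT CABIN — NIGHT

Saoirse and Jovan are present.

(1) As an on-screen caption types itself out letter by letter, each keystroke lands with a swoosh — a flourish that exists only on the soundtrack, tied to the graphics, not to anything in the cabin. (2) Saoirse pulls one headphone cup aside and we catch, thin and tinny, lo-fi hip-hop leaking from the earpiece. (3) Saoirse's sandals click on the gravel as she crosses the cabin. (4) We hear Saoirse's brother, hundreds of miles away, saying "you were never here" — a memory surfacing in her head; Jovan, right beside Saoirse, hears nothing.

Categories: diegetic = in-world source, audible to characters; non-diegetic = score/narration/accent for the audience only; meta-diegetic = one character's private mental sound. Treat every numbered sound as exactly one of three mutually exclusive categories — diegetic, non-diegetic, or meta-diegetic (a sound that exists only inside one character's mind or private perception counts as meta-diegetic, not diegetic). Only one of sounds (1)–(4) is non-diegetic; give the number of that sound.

1

Sound (1): sound married to a title/caption — outside the diegesis by definition, so non-diegetic.
(2) is diegetic: the earpiece is a real device on Saoirse's head — source music.
(3) Saoirse's footsteps are produced in the story world → diegetic.
Sound (4): the voice is a memory playing only inside Saoirse's mind; Jovan can't hear it, so meta-diegetic.
Only (1) is non-diegetic.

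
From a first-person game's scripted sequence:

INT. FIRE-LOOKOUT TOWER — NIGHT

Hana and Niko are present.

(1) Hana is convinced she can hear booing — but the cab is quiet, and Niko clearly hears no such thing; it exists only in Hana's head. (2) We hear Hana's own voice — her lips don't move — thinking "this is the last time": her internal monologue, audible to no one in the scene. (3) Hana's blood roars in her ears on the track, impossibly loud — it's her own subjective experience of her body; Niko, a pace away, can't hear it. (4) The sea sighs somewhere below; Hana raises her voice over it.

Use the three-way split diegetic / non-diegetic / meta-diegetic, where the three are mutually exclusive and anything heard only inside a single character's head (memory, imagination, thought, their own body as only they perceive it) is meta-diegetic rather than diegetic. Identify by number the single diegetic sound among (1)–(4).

(1) subjective to Hana: the cab is silent and Niko hears nothing → meta-diegetic.
(2) internal monologue — inside Hana's mind, not spoken into the scene → meta-diegetic.
Sound (3): a subjective body sound — Hana's private perception, inaudible to Niko, so meta-diegetic.
(4) ambient/room sound belonging to the story's physical space → diegetic.
Only (4) is diegetic.

4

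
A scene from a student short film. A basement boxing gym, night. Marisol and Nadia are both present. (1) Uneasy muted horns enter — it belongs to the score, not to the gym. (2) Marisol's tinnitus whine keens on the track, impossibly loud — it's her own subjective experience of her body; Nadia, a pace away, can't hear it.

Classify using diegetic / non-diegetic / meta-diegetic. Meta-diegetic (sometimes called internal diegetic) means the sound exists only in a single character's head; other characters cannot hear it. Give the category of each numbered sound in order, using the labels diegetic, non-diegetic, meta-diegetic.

non-diegetic, meta-diegetic

(1) score with no on-screen or off-screen source; it exists for the audience alone → non-diegetic.
(2) is meta-diegetic: point-of-audition from inside Marisol's body; not a sound in the room.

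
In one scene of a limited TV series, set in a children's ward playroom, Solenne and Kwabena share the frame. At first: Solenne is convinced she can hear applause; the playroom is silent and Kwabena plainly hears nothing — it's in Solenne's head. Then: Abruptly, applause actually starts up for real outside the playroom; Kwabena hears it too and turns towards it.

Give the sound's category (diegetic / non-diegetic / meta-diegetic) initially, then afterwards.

meta-diegetic, diegetic

Initially: only Solenne 'hears' it — imagined, in her mind → meta-diegetic.
Afterwards: now there's a real external source and Kwabena hears it too — in the story world → diegetic.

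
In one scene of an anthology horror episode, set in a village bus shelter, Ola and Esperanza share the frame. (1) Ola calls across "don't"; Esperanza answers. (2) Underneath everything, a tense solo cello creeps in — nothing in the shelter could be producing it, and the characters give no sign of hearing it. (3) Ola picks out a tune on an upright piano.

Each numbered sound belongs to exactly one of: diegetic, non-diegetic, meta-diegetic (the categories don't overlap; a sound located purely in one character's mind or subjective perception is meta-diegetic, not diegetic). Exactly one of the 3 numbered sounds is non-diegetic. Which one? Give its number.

(1) is diegetic: on-screen dialogue — Ola speaks and Esperanza is there to hear.
(2) it has no source in the story world and no character can hear it — it's underscore → non-diegetic.
Sound (3): Ola is producing the music live, in the story world, so diegetic.
Only (2) is non-diegetic.

2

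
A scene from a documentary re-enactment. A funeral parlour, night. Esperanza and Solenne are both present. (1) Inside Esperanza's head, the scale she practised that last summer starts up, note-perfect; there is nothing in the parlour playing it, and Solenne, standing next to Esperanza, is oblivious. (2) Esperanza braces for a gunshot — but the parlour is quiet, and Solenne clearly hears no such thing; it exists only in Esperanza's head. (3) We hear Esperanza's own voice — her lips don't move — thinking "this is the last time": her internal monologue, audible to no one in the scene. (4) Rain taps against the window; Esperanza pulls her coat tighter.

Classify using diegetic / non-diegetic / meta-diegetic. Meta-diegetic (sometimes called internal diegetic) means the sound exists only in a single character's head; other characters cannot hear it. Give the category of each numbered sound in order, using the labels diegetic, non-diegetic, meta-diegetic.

(1) is meta-diegetic: the music is a memory playing inside Esperanza's mind alone; no real-world source, Solenne can't hear it.
(2) is meta-diegetic: subjective to Esperanza: the parlour is silent and Solenne hears nothing.
(3) is meta-diegetic: it's Esperanza's unspoken thought, heard only by the audience via her subjectivity.
Sound (4): rain is part of the location's real environment, so diegetic.

meta-diegetic, meta-diegetic, meta-diegetic, diegetic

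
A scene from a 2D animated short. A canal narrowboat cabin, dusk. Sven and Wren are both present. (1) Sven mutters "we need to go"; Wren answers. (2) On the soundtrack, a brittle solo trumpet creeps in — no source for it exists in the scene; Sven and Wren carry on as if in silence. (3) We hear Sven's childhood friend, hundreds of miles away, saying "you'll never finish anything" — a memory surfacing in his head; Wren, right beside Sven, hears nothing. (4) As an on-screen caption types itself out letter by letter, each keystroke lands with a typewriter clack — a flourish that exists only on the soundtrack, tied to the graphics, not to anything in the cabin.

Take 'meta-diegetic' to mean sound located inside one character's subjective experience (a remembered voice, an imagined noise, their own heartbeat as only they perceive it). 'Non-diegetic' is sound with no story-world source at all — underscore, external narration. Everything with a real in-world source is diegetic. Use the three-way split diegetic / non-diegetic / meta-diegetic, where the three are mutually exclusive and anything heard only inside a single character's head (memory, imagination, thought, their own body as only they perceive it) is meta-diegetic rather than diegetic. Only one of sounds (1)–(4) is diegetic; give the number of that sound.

1

(1) is diegetic: spoken by a character present in the story world.
Sound (2): score with no on-screen or off-screen source; it exists for the audience alone, so non-diegetic.
(3) a remembered line, private to Sven — not present in the room, not audible to Wren → meta-diegetic.
Sound (4): sound married to a title/caption — outside the diegesis by definition, so non-diegetic.
Only (1) is diegetic.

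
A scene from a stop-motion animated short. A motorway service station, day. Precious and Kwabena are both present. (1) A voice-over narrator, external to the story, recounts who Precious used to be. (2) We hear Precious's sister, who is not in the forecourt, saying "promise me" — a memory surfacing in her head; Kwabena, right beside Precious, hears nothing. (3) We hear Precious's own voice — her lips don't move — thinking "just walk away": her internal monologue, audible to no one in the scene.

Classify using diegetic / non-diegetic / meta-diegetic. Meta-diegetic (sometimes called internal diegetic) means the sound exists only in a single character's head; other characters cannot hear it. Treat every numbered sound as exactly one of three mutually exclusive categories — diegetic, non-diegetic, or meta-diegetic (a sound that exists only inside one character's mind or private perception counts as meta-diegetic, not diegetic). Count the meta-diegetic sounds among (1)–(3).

Sound (1): the narrator exists outside the story world, addressing only the audience, so non-diegetic.
(2) the voice is a memory playing only inside Precious's mind; Kwabena can't hear it → meta-diegetic.
(3) is meta-diegetic: internal monologue — inside Precious's mind, not spoken into the scene.
Meta-diegetic: (2), (3) — that's 2.

2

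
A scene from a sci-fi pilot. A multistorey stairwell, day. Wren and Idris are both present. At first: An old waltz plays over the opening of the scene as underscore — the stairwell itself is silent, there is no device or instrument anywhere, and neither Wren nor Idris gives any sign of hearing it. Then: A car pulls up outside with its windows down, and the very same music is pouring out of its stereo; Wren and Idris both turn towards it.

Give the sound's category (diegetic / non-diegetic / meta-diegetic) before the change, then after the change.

Before the change: no in-world source exists and no character can hear it — underscore → non-diegetic.
After the change: the car stereo is now a real source in the story world and the characters hear it → diegetic.

non-diegetic, diegetic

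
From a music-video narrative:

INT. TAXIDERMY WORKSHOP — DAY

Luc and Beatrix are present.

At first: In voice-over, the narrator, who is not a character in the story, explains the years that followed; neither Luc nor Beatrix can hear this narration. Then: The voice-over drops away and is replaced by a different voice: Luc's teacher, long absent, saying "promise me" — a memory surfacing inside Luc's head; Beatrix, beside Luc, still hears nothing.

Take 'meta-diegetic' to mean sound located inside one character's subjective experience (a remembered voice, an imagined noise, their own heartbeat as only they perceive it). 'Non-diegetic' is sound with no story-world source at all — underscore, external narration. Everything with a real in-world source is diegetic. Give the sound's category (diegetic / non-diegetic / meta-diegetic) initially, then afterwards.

non-diegetic, meta-diegetic

Initially: the external narrator addresses only the audience — outside the story world → non-diegetic.
Afterwards: the replacement voice is a memory inside Luc's mind specifically → meta-diegetic.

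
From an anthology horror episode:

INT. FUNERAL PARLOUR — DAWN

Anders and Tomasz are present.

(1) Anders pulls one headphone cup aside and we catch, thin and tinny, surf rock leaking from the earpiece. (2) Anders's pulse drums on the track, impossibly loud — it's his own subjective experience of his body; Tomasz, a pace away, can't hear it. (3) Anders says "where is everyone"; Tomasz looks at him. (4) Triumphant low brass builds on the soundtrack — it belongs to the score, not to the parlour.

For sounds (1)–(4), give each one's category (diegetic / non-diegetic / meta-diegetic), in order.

diegetic, meta-diegetic, diegetic, non-diegetic

Sound (1): the headphones are an on-screen source, so diegetic.
(2) is meta-diegetic: point-of-audition from inside Anders's body; not a sound in the room.
Sound (3): spoken by a character present in the story world, so diegetic.
(4) nothing in the parlour produces it and the characters don't hear it — pure soundtrack → non-diegetic.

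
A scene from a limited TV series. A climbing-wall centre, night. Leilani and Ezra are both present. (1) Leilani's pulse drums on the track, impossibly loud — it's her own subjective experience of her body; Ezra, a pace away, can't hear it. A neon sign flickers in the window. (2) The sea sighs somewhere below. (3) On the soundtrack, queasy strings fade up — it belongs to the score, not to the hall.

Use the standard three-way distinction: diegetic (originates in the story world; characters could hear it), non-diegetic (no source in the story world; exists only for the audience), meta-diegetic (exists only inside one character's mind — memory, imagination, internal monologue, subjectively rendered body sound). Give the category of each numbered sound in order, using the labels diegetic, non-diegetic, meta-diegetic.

(1) a subjective body sound — Leilani's private perception, inaudible to Ezra → meta-diegetic.
(2) is diegetic: the sea is part of the location's real environment.
(3) it has no source in the story world and no character can hear it — it's underscore → non-diegetic.

meta-diegetic, diegetic, non-diegetic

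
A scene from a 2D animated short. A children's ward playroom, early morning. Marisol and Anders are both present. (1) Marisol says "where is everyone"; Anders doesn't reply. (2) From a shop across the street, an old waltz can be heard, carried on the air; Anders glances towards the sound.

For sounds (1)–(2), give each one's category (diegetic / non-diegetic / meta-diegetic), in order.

(1) is diegetic: on-screen dialogue — Marisol speaks and Anders is there to hear.
(2) is diegetic: off-screen diegetic: the source is out of frame but still in the story's space.

diegetic, diegetic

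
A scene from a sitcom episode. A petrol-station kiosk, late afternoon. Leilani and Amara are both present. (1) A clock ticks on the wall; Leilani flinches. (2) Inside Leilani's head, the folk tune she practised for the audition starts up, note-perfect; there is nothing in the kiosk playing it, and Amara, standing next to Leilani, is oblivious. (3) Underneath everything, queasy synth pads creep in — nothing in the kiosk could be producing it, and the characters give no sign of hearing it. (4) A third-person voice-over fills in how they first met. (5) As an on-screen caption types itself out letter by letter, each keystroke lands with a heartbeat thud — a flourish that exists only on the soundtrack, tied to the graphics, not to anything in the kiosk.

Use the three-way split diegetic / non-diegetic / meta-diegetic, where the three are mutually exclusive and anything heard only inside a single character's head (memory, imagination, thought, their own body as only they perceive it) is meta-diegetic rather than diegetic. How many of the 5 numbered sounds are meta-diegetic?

1

(1) is diegetic: a clock is a real object/event in the scene's world.
(2) is meta-diegetic: the music is a memory playing inside Leilani's mind alone; no real-world source, Amara can't hear it.
(3) is non-diegetic: score with no on-screen or off-screen source; it exists for the audience alone.
Sound (4): external voice-over — not a character, not heard by anyone in the scene, so non-diegetic.
(5) is non-diegetic: it accompanies on-screen graphics, not anything inside the story world.
Meta-diegetic: (2) — that's 1.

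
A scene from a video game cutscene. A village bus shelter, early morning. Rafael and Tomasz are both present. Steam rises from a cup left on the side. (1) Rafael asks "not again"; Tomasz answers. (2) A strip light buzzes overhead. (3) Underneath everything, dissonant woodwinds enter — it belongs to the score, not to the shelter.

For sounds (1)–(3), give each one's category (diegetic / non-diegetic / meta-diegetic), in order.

diegetic, diegetic, non-diegetic

(1) is diegetic: Rafael is a character speaking aloud in the scene.
(2) is diegetic: ambient/room sound belonging to the story's physical space.
Sound (3): nothing in the shelter produces it and the characters don't hear it — pure soundtrack, so non-diegetic.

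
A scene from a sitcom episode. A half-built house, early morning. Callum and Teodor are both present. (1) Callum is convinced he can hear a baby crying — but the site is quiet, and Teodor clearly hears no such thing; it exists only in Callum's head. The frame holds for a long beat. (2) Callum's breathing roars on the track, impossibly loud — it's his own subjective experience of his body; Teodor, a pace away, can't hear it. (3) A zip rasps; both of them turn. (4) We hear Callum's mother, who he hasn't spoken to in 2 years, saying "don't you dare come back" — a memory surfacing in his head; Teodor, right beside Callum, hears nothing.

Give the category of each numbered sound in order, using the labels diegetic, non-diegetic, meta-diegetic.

(1) Callum alone 'hears' it — an imagined sound, not present in the space → meta-diegetic.
(2) is meta-diegetic: it's Callum's internal bodily sensation rendered as sound; only Callum 'hears' it.
(3) is diegetic: a zip is a real object/event in the scene's world.
(4) it's Callum's recollection rendered as sound; the other character can't hear it → meta-diegetic.

meta-diegetic, meta-diegetic, diegetic, meta-diegetic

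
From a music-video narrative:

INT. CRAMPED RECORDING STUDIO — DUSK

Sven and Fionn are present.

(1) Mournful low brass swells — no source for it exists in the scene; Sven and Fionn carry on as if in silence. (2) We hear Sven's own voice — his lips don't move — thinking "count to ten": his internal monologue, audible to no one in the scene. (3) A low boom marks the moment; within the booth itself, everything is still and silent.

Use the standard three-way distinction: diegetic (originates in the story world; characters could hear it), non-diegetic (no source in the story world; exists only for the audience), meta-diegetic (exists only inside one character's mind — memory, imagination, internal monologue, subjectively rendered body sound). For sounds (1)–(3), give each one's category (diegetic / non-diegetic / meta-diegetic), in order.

non-diegetic, meta-diegetic, non-diegetic

(1) is non-diegetic: nothing in the booth produces it and the characters don't hear it — pure soundtrack.
(2) internal monologue — inside Sven's mind, not spoken into the scene → meta-diegetic.
(3) is non-diegetic: it's a sound-design accent with no in-world source; no one in the scene can hear it.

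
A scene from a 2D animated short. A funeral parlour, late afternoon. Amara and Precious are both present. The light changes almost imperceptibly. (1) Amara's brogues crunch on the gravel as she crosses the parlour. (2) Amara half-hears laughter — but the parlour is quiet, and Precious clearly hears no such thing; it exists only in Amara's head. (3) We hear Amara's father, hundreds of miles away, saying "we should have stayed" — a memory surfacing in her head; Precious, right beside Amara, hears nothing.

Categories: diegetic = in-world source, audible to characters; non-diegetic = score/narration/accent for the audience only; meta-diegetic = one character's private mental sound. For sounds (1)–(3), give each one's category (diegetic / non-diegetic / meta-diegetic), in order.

diegetic, meta-diegetic, meta-diegetic

(1) a character's body making contact with the set — an in-world sound → diegetic.
(2) is meta-diegetic: subjective to Amara: the parlour is silent and Precious hears nothing.
Sound (3): a remembered line, private to Amara — not present in the room, not audible to Precious, so meta-diegetic.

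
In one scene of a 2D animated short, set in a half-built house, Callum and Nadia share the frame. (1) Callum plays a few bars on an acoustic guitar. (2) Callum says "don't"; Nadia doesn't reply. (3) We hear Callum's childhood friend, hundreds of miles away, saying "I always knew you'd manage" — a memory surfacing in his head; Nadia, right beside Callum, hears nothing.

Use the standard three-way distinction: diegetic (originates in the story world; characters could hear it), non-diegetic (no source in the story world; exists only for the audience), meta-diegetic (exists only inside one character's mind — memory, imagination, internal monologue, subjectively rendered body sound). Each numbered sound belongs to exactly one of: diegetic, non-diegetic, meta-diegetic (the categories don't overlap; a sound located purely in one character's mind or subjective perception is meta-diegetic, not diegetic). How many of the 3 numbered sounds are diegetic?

(1) Callum is producing the music live, in the story world → diegetic.
Sound (2): on-screen dialogue — Callum speaks and Nadia is there to hear, so diegetic.
Sound (3): it's Callum's recollection rendered as sound; the other character can't hear it, so meta-diegetic.
So 2 of the 3 are diegetic: (1), (2).

2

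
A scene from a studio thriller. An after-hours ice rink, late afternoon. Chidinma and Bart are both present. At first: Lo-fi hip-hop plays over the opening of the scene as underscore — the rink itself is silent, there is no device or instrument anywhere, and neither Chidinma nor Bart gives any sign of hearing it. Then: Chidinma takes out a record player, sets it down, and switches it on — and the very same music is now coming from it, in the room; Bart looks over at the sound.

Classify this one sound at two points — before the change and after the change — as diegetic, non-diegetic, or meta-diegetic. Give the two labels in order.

non-diegetic, diegetic

Before the change: no in-world source exists and no character can hear it — underscore → non-diegetic.
After the change: a record player is now a real source in the story world and the characters hear it → diegetic.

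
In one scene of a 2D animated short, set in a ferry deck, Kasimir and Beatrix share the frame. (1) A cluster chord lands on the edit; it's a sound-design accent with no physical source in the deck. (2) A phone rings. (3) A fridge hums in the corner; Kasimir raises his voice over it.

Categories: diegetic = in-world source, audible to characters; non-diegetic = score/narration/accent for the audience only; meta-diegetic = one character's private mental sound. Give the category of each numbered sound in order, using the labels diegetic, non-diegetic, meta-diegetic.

(1) it's a sound-design accent with no in-world source; no one in the scene can hear it → non-diegetic.
Sound (2): the sound comes from a phone physically present in the location, so diegetic.
(3) a fridge is part of the location's real environment → diegetic.

non-diegetic, diegetic, diegetic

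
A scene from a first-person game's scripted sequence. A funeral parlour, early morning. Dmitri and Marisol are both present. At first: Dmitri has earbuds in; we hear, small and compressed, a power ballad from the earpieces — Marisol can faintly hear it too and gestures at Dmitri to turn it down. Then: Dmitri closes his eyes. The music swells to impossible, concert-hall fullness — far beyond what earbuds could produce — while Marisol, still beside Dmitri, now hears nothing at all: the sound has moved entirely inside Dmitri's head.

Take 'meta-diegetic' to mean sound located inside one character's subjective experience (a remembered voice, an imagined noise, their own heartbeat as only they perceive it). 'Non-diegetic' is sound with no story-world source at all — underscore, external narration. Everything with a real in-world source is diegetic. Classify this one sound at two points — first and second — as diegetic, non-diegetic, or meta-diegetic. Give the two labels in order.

First: the earbuds are a physical source both characters can hear → diegetic.
Second: the music now exists only as Dmitri's subjective experience; Marisol can no longer hear it → meta-diegetic.

diegetic, meta-diegetic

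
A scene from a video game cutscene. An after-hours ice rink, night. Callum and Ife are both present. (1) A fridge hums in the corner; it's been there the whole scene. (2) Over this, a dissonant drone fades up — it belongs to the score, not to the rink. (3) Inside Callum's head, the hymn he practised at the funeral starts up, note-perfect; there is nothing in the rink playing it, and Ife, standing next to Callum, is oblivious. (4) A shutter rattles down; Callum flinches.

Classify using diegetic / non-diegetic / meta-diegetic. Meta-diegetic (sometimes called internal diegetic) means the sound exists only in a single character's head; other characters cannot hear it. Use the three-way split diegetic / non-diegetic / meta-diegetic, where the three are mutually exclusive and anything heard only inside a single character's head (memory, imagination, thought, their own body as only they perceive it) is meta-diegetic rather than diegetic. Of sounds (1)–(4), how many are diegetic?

2

(1) is diegetic: a fridge is part of the location's real environment.
Sound (2): it has no source in the story world and no character can hear it — it's underscore, so non-diegetic.
(3) is meta-diegetic: remembered music, private to Callum — Ife is oblivious because it isn't in the room.
(4) a shutter is a real object/event in the scene's world → diegetic.
Diegetic: (1), (4) — that's 2.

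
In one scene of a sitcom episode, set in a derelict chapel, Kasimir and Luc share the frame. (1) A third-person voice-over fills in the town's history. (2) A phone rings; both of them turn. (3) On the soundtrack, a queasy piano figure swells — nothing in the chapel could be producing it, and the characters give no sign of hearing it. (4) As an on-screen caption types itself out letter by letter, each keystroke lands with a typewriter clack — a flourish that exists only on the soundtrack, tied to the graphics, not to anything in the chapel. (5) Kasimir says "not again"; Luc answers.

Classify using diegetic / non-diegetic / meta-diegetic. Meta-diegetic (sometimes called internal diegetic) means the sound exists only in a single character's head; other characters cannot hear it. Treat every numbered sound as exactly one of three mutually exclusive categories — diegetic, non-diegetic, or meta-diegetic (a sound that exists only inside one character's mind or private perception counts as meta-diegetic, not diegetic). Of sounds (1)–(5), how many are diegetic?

(1) is non-diegetic: external voice-over — not a character, not heard by anyone in the scene.
(2) a phone is a real object/event in the scene's world → diegetic.
Sound (3): score with no on-screen or off-screen source; it exists for the audience alone, so non-diegetic.
Sound (4): the caption isn't part of the story world, so neither is the sound tied to it, so non-diegetic.
Sound (5): spoken by a character present in the story world, so diegetic.
Diegetic: (2), (5) — that's 2.

2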